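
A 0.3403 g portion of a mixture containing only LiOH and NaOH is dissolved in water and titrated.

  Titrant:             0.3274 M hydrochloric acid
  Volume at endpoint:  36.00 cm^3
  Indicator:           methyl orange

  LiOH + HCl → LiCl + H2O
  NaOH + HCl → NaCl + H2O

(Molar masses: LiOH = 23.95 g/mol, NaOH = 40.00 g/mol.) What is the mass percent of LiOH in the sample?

n(HCl) = 0.03600 × 0.3274 = 0.01179 mol
Let x = n(LiOH), y = n(NaOH).
Titrant: 1x + 1y = 0.01179;  mass: 23.95x + 40.00y = 0.3403
Solving, x = 8.172 × 10^-3 mol, y = 3.615 × 10^-3 mol
mass of LiOH = 8.172 × 10^-3 × 23.95 = 0.1957 g
% LiOH = 0.1957 / 0.3403 × 100 = 57.51 %

57.51 %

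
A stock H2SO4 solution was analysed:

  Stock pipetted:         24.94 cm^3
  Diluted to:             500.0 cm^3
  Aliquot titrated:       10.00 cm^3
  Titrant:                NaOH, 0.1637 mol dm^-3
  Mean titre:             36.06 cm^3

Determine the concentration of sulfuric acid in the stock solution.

5.917 mol/L

H2SO4 + 2 NaOH → Na2SO4 + 2 H2O
n(NaOH) = 0.03606 × 0.1637 = 5.903 × 10^-3 mol
From the 1:2 ratio, n(H2SO4) in the aliquot = 1/2 × 5.903 × 10^-3 = 2.952 × 10^-3 mol
[H2SO4]_dilute = 2.952 × 10^-3 / 0.01000 = 0.2952 mol/L
Dilution factor = 500.0 / 24.94 = 20.05
[H2SO4]_stock = 0.2952 × 20.05 = 5.917 mol/L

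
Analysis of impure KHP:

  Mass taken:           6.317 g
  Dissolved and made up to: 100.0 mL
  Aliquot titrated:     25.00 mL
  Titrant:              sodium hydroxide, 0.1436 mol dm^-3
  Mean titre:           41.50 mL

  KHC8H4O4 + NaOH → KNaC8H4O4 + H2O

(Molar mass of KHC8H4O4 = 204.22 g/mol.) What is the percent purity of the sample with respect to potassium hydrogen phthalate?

n(NaOH) per titration = 0.04150 × 0.1436 = 5.959 × 10^-3 mol
n(KHC8H4O4) in each aliquot = 5.959 × 10^-3 mol (1:1 ratio)
n(KHC8H4O4) in the whole flask = 5.959 × 10^-3 × 100.0/25.00 = 0.02384 mol
mass of KHC8H4O4 = 0.02384 × 204.22 = 4.868 g
% KHC8H4O4 = 4.868 / 6.317 × 100 = 77.06 %

77.06 %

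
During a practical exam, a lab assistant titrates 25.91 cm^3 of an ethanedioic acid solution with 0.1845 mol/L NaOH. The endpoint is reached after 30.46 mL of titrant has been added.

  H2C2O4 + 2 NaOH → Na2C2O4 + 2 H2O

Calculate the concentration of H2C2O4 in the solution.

n(NaOH) = 0.03046 L × 0.1845 mol/L = 5.620 × 10^-3 mol
From the 1:2 mole ratio, n(H2C2O4) = 1/2 × 5.620 × 10^-3 = 2.810 × 10^-3 mol
[H2C2O4] = 2.810 × 10^-3 mol / 0.02591 L = 0.1084 mol/L

0.1084 mol/L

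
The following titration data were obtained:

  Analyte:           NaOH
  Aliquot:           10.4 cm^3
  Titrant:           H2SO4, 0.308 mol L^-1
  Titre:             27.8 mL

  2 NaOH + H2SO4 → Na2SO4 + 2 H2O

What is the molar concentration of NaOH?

n(H2SO4) = 0.0278 L × 0.308 mol/L = 8.56 × 10^-3 mol
From the 2:1 mole ratio, n(NaOH) = 2/1 × 8.56 × 10^-3 = 0.0171 mol
[NaOH] = 0.0171 mol / 0.0104 L = 1.65 mol/L

1.65 mol/L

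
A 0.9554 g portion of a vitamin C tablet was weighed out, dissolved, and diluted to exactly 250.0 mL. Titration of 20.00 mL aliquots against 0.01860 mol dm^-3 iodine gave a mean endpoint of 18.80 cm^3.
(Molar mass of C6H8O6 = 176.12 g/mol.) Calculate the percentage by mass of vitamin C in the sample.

C6H8O6 + I2 → C6H6O6 + 2 HI
n(I2) per titration = 0.01880 × 0.01860 = 3.497 × 10^-4 mol
n(C6H8O6) in each aliquot = 3.497 × 10^-4 mol (1:1 ratio)
n(C6H8O6) in the whole flask = 3.497 × 10^-4 × 250.0/20.00 = 4.371 × 10^-3 mol
mass of C6H8O6 = 4.371 × 10^-3 × 176.12 = 0.7698 g
% C6H8O6 = 0.7698 / 0.9554 × 100 = 80.58 %

80.58 %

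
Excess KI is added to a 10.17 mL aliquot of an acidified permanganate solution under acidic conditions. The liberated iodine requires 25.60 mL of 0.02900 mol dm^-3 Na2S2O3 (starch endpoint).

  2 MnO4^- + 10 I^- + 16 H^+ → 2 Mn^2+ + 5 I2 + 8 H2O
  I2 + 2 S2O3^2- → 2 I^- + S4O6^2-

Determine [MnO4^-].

n(S2O3^2-) = 0.02560 × 0.02900 = 7.424 × 10^-4 mol
n(I2) = n(S2O3^2-)/2 = 3.712 × 10^-4 mol
From the 2:5 ratio, n(MnO4^-) in the aliquot = 2/5 × 3.712 × 10^-4 = 1.485 × 10^-4 mol
[MnO4^-] = 1.485 × 10^-4 / 0.01017 = 0.01460 mol/L

0.01460 mol/L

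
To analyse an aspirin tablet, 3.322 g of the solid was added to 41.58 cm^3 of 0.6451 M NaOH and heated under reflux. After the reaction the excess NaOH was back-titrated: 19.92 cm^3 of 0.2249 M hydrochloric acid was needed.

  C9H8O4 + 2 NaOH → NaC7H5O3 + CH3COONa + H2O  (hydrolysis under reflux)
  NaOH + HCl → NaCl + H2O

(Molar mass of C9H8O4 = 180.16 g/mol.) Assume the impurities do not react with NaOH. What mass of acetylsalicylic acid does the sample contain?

n(NaOH) added = 0.04158 × 0.6451 = 0.02682 mol
n(HCl) used in back-titration = 0.01992 × 0.2249 = 4.480 × 10^-3 mol
n(NaOH) left over = 4.480 × 10^-3 mol (1:1 ratio)
n(NaOH) consumed by analyte = 0.02682 − 4.480 × 10^-3 = 0.02234 mol
From the 1:2 ratio, n(C9H8O4) = 1/2 × 0.02234 = 0.01117 mol
mass of C9H8O4 = 0.01117 × 180.16 = 2.013 g

2.013 g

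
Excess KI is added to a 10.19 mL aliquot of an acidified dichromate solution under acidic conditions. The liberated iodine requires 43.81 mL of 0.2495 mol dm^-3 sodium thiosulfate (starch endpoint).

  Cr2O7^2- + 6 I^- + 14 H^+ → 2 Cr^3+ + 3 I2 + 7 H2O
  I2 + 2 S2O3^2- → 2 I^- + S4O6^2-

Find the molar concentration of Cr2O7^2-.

n(S2O3^2-) = 0.04381 × 0.2495 = 0.01093 mol
n(I2) = n(S2O3^2-)/2 = 5.465 × 10^-3 mol
From the 1:3 ratio, n(Cr2O7^2-) in the aliquot = 1/3 × 5.465 × 10^-3 = 1.822 × 10^-3 mol
[Cr2O7^2-] = 1.822 × 10^-3 / 0.01019 = 0.1788 mol/L

0.1788 mol/L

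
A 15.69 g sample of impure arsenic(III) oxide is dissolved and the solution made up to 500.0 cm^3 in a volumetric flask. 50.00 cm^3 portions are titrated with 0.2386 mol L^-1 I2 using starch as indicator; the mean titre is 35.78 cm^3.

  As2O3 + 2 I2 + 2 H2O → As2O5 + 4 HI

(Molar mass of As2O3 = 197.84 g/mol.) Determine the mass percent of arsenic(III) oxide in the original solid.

n(I2) per titration = 0.03578 × 0.2386 = 8.537 × 10^-3 mol
From the 1:2 ratio, n(As2O3) in each aliquot = 1/2 × 8.537 × 10^-3 = 4.269 × 10^-3 mol
n(As2O3) in the whole flask = 4.269 × 10^-3 × 500.0/50.00 = 0.04269 mol
mass of As2O3 = 0.04269 × 197.84 = 8.445 g
% As2O3 = 8.445 / 15.69 × 100 = 53.82 %

53.82 %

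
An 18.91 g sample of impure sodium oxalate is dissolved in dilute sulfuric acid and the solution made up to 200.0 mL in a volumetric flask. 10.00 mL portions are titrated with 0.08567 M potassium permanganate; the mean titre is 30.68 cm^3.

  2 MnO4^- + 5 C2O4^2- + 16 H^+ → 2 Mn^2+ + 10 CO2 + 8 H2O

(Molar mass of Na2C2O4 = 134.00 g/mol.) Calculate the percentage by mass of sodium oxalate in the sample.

93.13 %

n(KMnO4) per titration = 0.03068 × 0.08567 = 2.628 × 10^-3 mol
From the 5:2 ratio, n(Na2C2O4) in each aliquot = 5/2 × 2.628 × 10^-3 = 6.571 × 10^-3 mol
n(Na2C2O4) in the whole flask = 6.571 × 10^-3 × 200.0/10.00 = 0.1314 mol
mass of Na2C2O4 = 0.1314 × 134.00 = 17.61 g
% Na2C2O4 = 17.61 / 18.91 × 100 = 93.13 %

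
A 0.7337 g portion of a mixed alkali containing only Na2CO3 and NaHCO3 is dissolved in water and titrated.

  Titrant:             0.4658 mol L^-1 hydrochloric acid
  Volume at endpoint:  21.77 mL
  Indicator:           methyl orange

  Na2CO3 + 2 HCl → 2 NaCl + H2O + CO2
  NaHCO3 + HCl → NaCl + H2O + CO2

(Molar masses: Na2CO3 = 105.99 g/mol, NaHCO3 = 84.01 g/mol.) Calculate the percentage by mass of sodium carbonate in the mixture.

27.53 %

n(HCl) = 0.02177 × 0.4658 = 0.01014 mol
Let x = n(Na2CO3), y = n(NaHCO3).
Titrant: 2x + 1y = 0.01014;  mass: 105.99x + 84.01y = 0.7337
Solving, x = 1.906 × 10^-3 mol, y = 6.329 × 10^-3 mol
mass of Na2CO3 = 1.906 × 10^-3 × 105.99 = 0.2020 g
% Na2CO3 = 0.2020 / 0.7337 × 100 = 27.53 %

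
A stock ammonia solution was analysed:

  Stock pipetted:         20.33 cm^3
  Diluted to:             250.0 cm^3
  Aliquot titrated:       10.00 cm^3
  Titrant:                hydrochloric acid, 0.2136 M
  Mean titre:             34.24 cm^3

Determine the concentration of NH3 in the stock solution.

NH3 + HCl → NH4Cl
n(HCl) = 0.03424 × 0.2136 = 7.314 × 10^-3 mol
n(NH3) in the aliquot = 7.314 × 10^-3 mol (1:1 ratio)
[NH3]_dilute = 7.314 × 10^-3 / 0.01000 = 0.7314 mol/L
Dilution factor = 250.0 / 20.33 = 12.30
[NH3]_stock = 0.7314 × 12.30 = 8.994 mol/L

8.994 M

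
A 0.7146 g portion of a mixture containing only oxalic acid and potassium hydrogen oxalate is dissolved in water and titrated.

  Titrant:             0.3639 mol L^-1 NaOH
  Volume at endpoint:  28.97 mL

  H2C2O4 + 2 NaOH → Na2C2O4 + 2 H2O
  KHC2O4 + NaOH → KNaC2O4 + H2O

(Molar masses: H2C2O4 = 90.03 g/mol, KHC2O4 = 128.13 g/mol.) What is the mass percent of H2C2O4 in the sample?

n(NaOH) = 0.02897 × 0.3639 = 0.01054 mol
Let x = n(H2C2O4), y = n(KHC2O4).
Titrant: 2x + 1y = 0.01054;  mass: 90.03x + 128.13y = 0.7146
Solving, x = 3.827 × 10^-3 mol, y = 2.888 × 10^-3 mol
mass of H2C2O4 = 3.827 × 10^-3 × 90.03 = 0.3445 g
% H2C2O4 = 0.3445 / 0.7146 × 100 = 48.22 %

48.22 %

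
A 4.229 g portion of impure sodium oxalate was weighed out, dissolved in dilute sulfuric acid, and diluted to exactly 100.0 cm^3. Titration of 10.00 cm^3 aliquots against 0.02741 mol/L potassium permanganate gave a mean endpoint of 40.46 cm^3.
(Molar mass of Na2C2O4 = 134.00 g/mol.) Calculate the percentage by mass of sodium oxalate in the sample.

2 MnO4^- + 5 C2O4^2- + 16 H^+ → 2 Mn^2+ + 10 CO2 + 8 H2O
n(KMnO4) per titration = 0.04046 × 0.02741 = 1.109 × 10^-3 mol
From the 5:2 ratio, n(Na2C2O4) in each aliquot = 5/2 × 1.109 × 10^-3 = 2.773 × 10^-3 mol
n(Na2C2O4) in the whole flask = 2.773 × 10^-3 × 100.0/10.00 = 0.02773 mol
mass of Na2C2O4 = 0.02773 × 134.00 = 3.715 g
% Na2C2O4 = 3.715 / 4.229 × 100 = 87.85 %

87.85 %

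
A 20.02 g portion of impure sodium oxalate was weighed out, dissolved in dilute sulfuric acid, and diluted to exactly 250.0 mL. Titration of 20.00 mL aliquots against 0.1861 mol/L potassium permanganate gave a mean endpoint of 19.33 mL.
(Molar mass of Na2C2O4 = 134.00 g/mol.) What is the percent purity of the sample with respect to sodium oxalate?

75.24 %

2 MnO4^- + 5 C2O4^2- + 16 H^+ → 2 Mn^2+ + 10 CO2 + 8 H2O
n(KMnO4) per titration = 0.01933 × 0.1861 = 3.597 × 10^-3 mol
From the 5:2 ratio, n(Na2C2O4) in each aliquot = 5/2 × 3.597 × 10^-3 = 8.993 × 10^-3 mol
n(Na2C2O4) in the whole flask = 8.993 × 10^-3 × 250.0/20.00 = 0.1124 mol
mass of Na2C2O4 = 0.1124 × 134.00 = 15.06 g
% Na2C2O4 = 15.06 / 20.02 × 100 = 75.24 %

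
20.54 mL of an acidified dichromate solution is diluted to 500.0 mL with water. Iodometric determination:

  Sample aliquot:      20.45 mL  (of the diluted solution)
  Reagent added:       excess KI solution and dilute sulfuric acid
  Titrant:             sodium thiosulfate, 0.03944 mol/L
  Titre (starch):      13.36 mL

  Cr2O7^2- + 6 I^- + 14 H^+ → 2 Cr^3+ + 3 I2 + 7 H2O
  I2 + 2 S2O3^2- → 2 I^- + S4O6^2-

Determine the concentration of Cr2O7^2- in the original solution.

n(S2O3^2-) = 0.01336 × 0.03944 = 5.269 × 10^-4 mol
n(I2) = n(S2O3^2-)/2 = 2.635 × 10^-4 mol
From the 1:3 ratio, n(Cr2O7^2-) in the aliquot = 1/3 × 2.635 × 10^-4 = 8.782 × 10^-5 mol
[Cr2O7^2-]_dilute = 8.782 × 10^-5 / 0.02045 = 0.004294 mol/L
[Cr2O7^2-]_original = 0.004294 × 500.0/20.54 = 0.1045 mol/L

0.1045 mol/L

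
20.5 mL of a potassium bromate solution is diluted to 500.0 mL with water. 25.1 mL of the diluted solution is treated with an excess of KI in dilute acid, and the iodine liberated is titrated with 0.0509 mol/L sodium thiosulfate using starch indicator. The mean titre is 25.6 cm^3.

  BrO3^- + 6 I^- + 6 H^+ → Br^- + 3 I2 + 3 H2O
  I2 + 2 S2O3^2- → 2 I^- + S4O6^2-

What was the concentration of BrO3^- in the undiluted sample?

0.211 mol/L

n(S2O3^2-) = 0.0256 × 0.0509 = 1.30 × 10^-3 mol
n(I2) = n(S2O3^2-)/2 = 6.52 × 10^-4 mol
From the 1:3 ratio, n(BrO3^-) in the aliquot = 1/3 × 6.52 × 10^-4 = 2.17 × 10^-4 mol
[BrO3^-]_dilute = 2.17 × 10^-4 / 0.0251 = 0.00865 mol/L
[BrO3^-]_original = 0.00865 × 500.0/20.5 = 0.211 mol/L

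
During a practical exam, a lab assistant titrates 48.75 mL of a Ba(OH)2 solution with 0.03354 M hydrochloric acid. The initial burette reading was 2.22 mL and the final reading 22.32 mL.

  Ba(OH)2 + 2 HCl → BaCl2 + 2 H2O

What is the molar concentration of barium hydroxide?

0.006914 M

n(HCl) = 0.02010 L × 0.03354 mol/L = 6.742 × 10^-4 mol
From the 1:2 mole ratio, n(Ba(OH)2) = 1/2 × 6.742 × 10^-4 = 3.371 × 10^-4 mol
[Ba(OH)2] = 3.371 × 10^-4 mol / 0.04875 L = 0.006914 mol/L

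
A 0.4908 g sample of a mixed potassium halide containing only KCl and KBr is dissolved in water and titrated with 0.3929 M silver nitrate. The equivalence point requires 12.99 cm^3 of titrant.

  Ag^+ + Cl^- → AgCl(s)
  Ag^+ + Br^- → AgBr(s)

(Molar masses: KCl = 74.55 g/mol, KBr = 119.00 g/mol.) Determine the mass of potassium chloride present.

n(AgNO3) = 0.01299 × 0.3929 = 5.104 × 10^-3 mol
Let x = n(KCl), y = n(KBr).
Titrant: 1x + 1y = 5.104 × 10^-3;  mass: 74.55x + 119.00y = 0.4908
Solving, x = 2.622 × 10^-3 mol, y = 2.482 × 10^-3 mol
mass of KCl = 2.622 × 10^-3 × 74.55 = 0.1955 g

0.1955 g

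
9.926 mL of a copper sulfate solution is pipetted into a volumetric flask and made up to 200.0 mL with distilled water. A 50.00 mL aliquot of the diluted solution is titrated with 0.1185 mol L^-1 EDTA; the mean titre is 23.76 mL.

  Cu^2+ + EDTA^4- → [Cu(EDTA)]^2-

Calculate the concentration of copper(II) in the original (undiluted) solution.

n(EDTA) = 0.02376 × 0.1185 = 2.816 × 10^-3 mol
n(Cu2+) in the aliquot = 2.816 × 10^-3 mol (1:1 ratio)
[Cu2+]_dilute = 2.816 × 10^-3 / 0.05000 = 0.05631 mol/L
Dilution factor = 200.0 / 9.926 = 20.15
[Cu2+]_stock = 0.05631 × 20.15 = 1.135 mol/L

1.135 mol/L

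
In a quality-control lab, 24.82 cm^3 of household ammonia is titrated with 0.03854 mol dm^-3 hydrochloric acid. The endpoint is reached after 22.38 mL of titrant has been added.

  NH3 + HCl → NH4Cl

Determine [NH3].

n(HCl) = 0.02238 L × 0.03854 mol/L = 8.625 × 10^-4 mol
n(NH3) = 8.625 × 10^-4 mol (1:1 mole ratio)
[NH3] = 8.625 × 10^-4 mol / 0.02482 L = 0.03475 mol/L

0.03475 mol/L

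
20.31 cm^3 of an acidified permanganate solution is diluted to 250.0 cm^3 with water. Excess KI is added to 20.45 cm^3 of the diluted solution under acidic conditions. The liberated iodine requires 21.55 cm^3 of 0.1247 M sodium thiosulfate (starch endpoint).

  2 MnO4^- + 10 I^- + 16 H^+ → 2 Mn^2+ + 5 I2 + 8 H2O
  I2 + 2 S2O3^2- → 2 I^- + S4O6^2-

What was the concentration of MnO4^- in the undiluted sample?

n(S2O3^2-) = 0.02155 × 0.1247 = 2.687 × 10^-3 mol
n(I2) = n(S2O3^2-)/2 = 1.344 × 10^-3 mol
From the 2:5 ratio, n(MnO4^-) in the aliquot = 2/5 × 1.344 × 10^-3 = 5.375 × 10^-4 mol
[MnO4^-]_dilute = 5.375 × 10^-4 / 0.02045 = 0.02628 mol/L
[MnO4^-]_original = 0.02628 × 250.0/20.31 = 0.3235 mol/L

0.3235 M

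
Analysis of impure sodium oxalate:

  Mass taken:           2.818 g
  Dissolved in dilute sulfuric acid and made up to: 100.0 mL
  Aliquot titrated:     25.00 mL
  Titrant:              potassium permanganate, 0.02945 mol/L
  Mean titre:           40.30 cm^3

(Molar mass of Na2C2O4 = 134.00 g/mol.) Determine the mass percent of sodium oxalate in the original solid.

56.44 %

2 MnO4^- + 5 C2O4^2- + 16 H^+ → 2 Mn^2+ + 10 CO2 + 8 H2O
n(KMnO4) per titration = 0.04030 × 0.02945 = 1.187 × 10^-3 mol
From the 5:2 ratio, n(Na2C2O4) in each aliquot = 5/2 × 1.187 × 10^-3 = 2.967 × 10^-3 mol
n(Na2C2O4) in the whole flask = 2.967 × 10^-3 × 100.0/25.00 = 0.01187 mol
mass of Na2C2O4 = 0.01187 × 134.00 = 1.590 g
% Na2C2O4 = 1.590 / 2.818 × 100 = 56.44 %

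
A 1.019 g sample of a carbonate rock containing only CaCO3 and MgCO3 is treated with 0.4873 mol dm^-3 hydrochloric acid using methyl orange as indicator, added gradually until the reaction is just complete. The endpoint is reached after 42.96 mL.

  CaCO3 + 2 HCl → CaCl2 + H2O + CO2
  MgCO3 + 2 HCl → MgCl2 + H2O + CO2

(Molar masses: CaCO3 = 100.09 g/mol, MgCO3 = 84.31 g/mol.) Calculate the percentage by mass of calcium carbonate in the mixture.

n(HCl) = 0.04296 × 0.4873 = 0.02093 mol
Let x = n(CaCO3), y = n(MgCO3).
Titrant: 2x + 2y = 0.02093;  mass: 100.09x + 84.31y = 1.019
Solving, x = 8.651 × 10^-3 mol, y = 1.816 × 10^-3 mol
mass of CaCO3 = 8.651 × 10^-3 × 100.09 = 0.8659 g
% CaCO3 = 0.8659 / 1.019 × 100 = 84.97 %

84.97 %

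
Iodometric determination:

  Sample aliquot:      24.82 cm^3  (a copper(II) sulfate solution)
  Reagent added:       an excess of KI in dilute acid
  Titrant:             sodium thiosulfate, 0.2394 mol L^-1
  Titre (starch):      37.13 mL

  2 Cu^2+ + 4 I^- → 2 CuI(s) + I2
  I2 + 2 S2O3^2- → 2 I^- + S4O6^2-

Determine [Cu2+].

n(S2O3^2-) = 0.03713 × 0.2394 = 8.889 × 10^-3 mol
n(I2) = n(S2O3^2-)/2 = 4.444 × 10^-3 mol
From the 2:1 ratio, n(Cu2+) in the aliquot = 2/1 × 4.444 × 10^-3 = 8.889 × 10^-3 mol
[Cu2+] = 8.889 × 10^-3 / 0.02482 = 0.3581 mol/L

0.3581 mol/L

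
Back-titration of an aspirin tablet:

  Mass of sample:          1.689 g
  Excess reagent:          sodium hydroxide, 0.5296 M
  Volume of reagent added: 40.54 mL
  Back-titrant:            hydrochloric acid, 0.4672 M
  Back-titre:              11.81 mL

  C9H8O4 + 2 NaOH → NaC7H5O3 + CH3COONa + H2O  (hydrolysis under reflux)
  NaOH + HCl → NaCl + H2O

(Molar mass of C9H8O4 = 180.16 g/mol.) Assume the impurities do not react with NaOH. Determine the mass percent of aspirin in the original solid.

85.08 %

n(NaOH) added = 0.04054 × 0.5296 = 0.02147 mol
n(HCl) used in back-titration = 0.01181 × 0.4672 = 5.518 × 10^-3 mol
n(NaOH) left over = 5.518 × 10^-3 mol (1:1 ratio)
n(NaOH) consumed by analyte = 0.02147 − 5.518 × 10^-3 = 0.01595 mol
From the 1:2 ratio, n(C9H8O4) = 1/2 × 0.01595 = 7.976 × 10^-3 mol
mass of C9H8O4 = 7.976 × 10^-3 × 180.16 = 1.437 g
% C9H8O4 = 1.437 / 1.689 × 100 = 85.08 %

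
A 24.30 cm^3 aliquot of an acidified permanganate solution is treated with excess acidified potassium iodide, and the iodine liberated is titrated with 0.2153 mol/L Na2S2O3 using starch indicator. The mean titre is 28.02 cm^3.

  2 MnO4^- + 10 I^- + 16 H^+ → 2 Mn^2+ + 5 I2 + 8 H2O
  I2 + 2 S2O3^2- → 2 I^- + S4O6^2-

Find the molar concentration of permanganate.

0.04965 mol/L

n(S2O3^2-) = 0.02802 × 0.2153 = 6.033 × 10^-3 mol
n(I2) = n(S2O3^2-)/2 = 3.016 × 10^-3 mol
From the 2:5 ratio, n(MnO4^-) in the aliquot = 2/5 × 3.016 × 10^-3 = 1.207 × 10^-3 mol
[MnO4^-] = 1.207 × 10^-3 / 0.02430 = 0.04965 mol/L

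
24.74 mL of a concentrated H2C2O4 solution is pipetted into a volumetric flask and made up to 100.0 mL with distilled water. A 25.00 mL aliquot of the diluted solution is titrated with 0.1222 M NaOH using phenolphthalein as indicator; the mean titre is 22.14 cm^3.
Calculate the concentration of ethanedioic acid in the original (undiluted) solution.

0.2187 M

H2C2O4 + 2 NaOH → Na2C2O4 + 2 H2O
n(NaOH) = 0.02214 × 0.1222 = 2.706 × 10^-3 mol
From the 1:2 ratio, n(H2C2O4) in the aliquot = 1/2 × 2.706 × 10^-3 = 1.353 × 10^-3 mol
[H2C2O4]_dilute = 1.353 × 10^-3 / 0.02500 = 0.05411 mol/L
Dilution factor = 100.0 / 24.74 = 4.042
[H2C2O4]_stock = 0.05411 × 4.042 = 0.2187 mol/L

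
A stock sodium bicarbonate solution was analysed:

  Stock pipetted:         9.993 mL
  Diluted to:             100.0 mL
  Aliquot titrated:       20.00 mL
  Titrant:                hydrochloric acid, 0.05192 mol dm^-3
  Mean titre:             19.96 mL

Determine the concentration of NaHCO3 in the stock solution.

0.5185 mol/L

NaHCO3 + HCl → NaCl + H2O + CO2
n(HCl) = 0.01996 × 0.05192 = 1.036 × 10^-3 mol
n(NaHCO3) in the aliquot = 1.036 × 10^-3 mol (1:1 ratio)
[NaHCO3]_dilute = 1.036 × 10^-3 / 0.02000 = 0.05182 mol/L
Dilution factor = 100.0 / 9.993 = 10.01
[NaHCO3]_stock = 0.05182 × 10.01 = 0.5185 mol/L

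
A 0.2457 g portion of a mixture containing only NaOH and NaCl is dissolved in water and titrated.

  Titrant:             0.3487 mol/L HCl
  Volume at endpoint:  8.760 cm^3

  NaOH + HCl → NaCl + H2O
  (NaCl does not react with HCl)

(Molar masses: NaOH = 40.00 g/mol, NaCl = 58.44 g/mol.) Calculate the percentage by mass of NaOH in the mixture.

49.73 %

n(HCl) = 0.008760 × 0.3487 = 3.055 × 10^-3 mol
Let x = n(NaOH), y = n(NaCl).
Titrant: 1x = 3.055 × 10^-3;  mass: 40.00x + 58.44y = 0.2457
Solving, x = 3.055 × 10^-3 mol, y = 2.114 × 10^-3 mol
mass of NaOH = 3.055 × 10^-3 × 40.00 = 0.1222 g
% NaOH = 0.1222 / 0.2457 × 100 = 49.73 %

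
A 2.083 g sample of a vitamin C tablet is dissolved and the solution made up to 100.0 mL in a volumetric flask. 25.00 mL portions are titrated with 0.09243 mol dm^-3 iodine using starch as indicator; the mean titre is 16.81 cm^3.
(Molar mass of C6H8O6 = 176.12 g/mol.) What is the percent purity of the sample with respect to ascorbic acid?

52.55 %

C6H8O6 + I2 → C6H6O6 + 2 HI
n(I2) per titration = 0.01681 × 0.09243 = 1.554 × 10^-3 mol
n(C6H8O6) in each aliquot = 1.554 × 10^-3 mol (1:1 ratio)
n(C6H8O6) in the whole flask = 1.554 × 10^-3 × 100.0/25.00 = 6.215 × 10^-3 mol
mass of C6H8O6 = 6.215 × 10^-3 × 176.12 = 1.095 g
% C6H8O6 = 1.095 / 2.083 × 100 = 52.55 %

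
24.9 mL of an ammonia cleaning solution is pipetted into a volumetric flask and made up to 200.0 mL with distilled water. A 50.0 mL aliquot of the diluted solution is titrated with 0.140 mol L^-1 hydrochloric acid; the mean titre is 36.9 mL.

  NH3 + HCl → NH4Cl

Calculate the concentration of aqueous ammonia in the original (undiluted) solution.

n(HCl) = 0.0369 × 0.140 = 5.17 × 10^-3 mol
n(NH3) in the aliquot = 5.17 × 10^-3 mol (1:1 ratio)
[NH3]_dilute = 5.17 × 10^-3 / 0.0500 = 0.103 mol/L
Dilution factor = 200.0 / 24.9 = 8.032
[NH3]_stock = 0.103 × 8.032 = 0.830 mol/L

0.830 mol/L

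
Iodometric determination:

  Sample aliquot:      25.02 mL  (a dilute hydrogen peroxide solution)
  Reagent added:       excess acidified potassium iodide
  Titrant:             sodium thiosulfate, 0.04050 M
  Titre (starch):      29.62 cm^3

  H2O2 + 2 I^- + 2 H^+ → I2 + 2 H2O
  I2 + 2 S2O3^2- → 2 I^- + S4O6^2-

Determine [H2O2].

n(S2O3^2-) = 0.02962 × 0.04050 = 1.200 × 10^-3 mol
n(I2) = n(S2O3^2-)/2 = 5.998 × 10^-4 mol
n(H2O2) in the aliquot = 5.998 × 10^-4 mol (1:1 ratio)
[H2O2] = 5.998 × 10^-4 / 0.02502 = 0.02397 mol/L

0.02397 M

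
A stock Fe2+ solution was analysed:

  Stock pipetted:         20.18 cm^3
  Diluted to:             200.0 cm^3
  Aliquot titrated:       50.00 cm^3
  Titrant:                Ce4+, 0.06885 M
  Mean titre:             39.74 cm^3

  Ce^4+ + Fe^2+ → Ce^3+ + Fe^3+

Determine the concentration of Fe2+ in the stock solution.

0.5423 M

n(Ce4+) = 0.03974 × 0.06885 = 2.736 × 10^-3 mol
n(Fe2+) in the aliquot = 2.736 × 10^-3 mol (1:1 ratio)
[Fe2+]_dilute = 2.736 × 10^-3 / 0.05000 = 0.05472 mol/L
Dilution factor = 200.0 / 20.18 = 9.911
[Fe2+]_stock = 0.05472 × 9.911 = 0.5423 mol/L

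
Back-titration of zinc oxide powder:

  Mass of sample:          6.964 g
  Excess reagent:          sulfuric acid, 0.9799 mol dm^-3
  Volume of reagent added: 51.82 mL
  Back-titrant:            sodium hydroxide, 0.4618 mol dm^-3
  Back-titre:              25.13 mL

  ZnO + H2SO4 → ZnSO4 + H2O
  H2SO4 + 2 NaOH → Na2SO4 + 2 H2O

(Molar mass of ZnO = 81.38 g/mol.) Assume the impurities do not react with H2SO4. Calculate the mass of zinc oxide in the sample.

n(H2SO4) added = 0.05182 × 0.9799 = 0.05078 mol
n(NaOH) used in back-titration = 0.02513 × 0.4618 = 0.01161 mol
From the 1:2 ratio, n(H2SO4) left over = 1/2 × 0.01161 = 5.803 × 10^-3 mol
n(H2SO4) consumed by analyte = 0.05078 − 5.803 × 10^-3 = 0.04498 mol
n(ZnO) = 0.04498 mol (1:1 ratio)
mass of ZnO = 0.04498 × 81.38 = 3.660 g

3.660 g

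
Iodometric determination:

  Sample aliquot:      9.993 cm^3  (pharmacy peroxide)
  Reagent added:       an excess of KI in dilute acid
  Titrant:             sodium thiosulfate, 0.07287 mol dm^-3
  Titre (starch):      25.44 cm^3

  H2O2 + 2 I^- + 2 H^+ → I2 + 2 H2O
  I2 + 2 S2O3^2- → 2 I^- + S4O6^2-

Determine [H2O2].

n(S2O3^2-) = 0.02544 × 0.07287 = 1.854 × 10^-3 mol
n(I2) = n(S2O3^2-)/2 = 9.269 × 10^-4 mol
n(H2O2) in the aliquot = 9.269 × 10^-4 mol (1:1 ratio)
[H2O2] = 9.269 × 10^-4 / 0.009993 = 0.09276 mol/L

0.09276 mol/L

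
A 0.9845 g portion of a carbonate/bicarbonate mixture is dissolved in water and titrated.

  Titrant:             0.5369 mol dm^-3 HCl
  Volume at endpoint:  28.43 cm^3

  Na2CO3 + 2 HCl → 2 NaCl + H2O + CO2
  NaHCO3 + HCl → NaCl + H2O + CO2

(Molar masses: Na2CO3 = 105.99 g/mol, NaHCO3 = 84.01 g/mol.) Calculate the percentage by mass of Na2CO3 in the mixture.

51.69 %

n(HCl) = 0.02843 × 0.5369 = 0.01526 mol
Let x = n(Na2CO3), y = n(NaHCO3).
Titrant: 2x + 1y = 0.01526;  mass: 105.99x + 84.01y = 0.9845
Solving, x = 4.801 × 10^-3 mol, y = 5.661 × 10^-3 mol
mass of Na2CO3 = 4.801 × 10^-3 × 105.99 = 0.5089 g
% Na2CO3 = 0.5089 / 0.9845 × 100 = 51.69 %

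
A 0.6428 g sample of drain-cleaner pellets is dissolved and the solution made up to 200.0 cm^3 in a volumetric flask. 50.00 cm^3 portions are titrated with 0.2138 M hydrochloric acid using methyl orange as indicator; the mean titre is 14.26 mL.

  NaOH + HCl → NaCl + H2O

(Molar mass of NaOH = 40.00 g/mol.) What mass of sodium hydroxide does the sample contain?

0.4878 g

n(HCl) per titration = 0.01426 × 0.2138 = 3.049 × 10^-3 mol
n(NaOH) in each aliquot = 3.049 × 10^-3 mol (1:1 ratio)
n(NaOH) in the whole flask = 3.049 × 10^-3 × 200.0/50.00 = 0.01220 mol
mass of NaOH = 0.01220 × 40.00 = 0.4878 g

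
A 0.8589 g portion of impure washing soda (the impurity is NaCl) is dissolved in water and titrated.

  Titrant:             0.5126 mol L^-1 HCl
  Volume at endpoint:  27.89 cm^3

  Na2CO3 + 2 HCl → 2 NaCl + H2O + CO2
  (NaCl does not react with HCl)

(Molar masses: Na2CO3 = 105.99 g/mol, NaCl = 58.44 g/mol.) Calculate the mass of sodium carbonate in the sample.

n(HCl) = 0.02789 × 0.5126 = 0.01430 mol
Let x = n(Na2CO3), y = n(NaCl).
Titrant: 2x = 0.01430;  mass: 105.99x + 58.44y = 0.8589
Solving, x = 7.148 × 10^-3 mol, y = 1.733 × 10^-3 mol
mass of Na2CO3 = 7.148 × 10^-3 × 105.99 = 0.7576 g

0.7576 g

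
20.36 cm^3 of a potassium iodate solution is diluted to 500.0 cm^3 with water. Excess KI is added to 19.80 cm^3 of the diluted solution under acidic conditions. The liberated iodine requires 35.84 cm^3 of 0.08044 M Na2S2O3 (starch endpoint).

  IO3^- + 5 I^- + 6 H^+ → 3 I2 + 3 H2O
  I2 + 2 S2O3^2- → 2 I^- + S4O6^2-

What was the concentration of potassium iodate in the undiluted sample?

0.5960 M

n(S2O3^2-) = 0.03584 × 0.08044 = 2.883 × 10^-3 mol
n(I2) = n(S2O3^2-)/2 = 1.441 × 10^-3 mol
From the 1:3 ratio, n(IO3^-) in the aliquot = 1/3 × 1.441 × 10^-3 = 4.805 × 10^-4 mol
[IO3^-]_dilute = 4.805 × 10^-4 / 0.01980 = 0.02427 mol/L
[IO3^-]_original = 0.02427 × 500.0/20.36 = 0.5960 mol/L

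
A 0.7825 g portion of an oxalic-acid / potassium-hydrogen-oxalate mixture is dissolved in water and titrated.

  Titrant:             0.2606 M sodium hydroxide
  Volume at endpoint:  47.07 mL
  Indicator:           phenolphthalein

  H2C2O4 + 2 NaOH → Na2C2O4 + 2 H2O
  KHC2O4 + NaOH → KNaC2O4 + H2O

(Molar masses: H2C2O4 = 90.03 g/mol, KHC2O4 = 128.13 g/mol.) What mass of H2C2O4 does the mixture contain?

n(NaOH) = 0.04707 × 0.2606 = 0.01227 mol
Let x = n(H2C2O4), y = n(KHC2O4).
Titrant: 2x + 1y = 0.01227;  mass: 90.03x + 128.13y = 0.7825
Solving, x = 4.748 × 10^-3 mol, y = 2.771 × 10^-3 mol
mass of H2C2O4 = 4.748 × 10^-3 × 90.03 = 0.4274 g

0.4274 g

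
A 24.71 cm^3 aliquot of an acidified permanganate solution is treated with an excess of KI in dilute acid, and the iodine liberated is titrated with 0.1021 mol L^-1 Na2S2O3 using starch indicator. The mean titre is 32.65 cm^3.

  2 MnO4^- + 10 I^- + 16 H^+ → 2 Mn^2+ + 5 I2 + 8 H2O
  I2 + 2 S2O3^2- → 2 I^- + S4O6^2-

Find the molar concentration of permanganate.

n(S2O3^2-) = 0.03265 × 0.1021 = 3.334 × 10^-3 mol
n(I2) = n(S2O3^2-)/2 = 1.667 × 10^-3 mol
From the 2:5 ratio, n(MnO4^-) in the aliquot = 2/5 × 1.667 × 10^-3 = 6.667 × 10^-4 mol
[MnO4^-] = 6.667 × 10^-4 / 0.02471 = 0.02698 mol/L

0.02698 mol/L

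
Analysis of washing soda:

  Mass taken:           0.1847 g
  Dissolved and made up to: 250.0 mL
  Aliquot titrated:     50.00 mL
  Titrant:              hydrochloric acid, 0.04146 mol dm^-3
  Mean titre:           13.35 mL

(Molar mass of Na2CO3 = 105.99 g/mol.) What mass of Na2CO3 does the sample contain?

0.1467 g

Na2CO3 + 2 HCl → 2 NaCl + H2O + CO2
n(HCl) per titration = 0.01335 × 0.04146 = 5.535 × 10^-4 mol
From the 1:2 ratio, n(Na2CO3) in each aliquot = 1/2 × 5.535 × 10^-4 = 2.767 × 10^-4 mol
n(Na2CO3) in the whole flask = 2.767 × 10^-4 × 250.0/50.00 = 1.384 × 10^-3 mol
mass of Na2CO3 = 1.384 × 10^-3 × 105.99 = 0.1467 g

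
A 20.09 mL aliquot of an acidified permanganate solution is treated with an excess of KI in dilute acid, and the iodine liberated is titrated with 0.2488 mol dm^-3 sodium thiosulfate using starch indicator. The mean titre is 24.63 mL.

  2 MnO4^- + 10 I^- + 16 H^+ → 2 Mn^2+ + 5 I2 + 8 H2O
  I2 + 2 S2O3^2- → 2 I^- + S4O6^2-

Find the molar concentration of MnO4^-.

0.06100 mol/L

n(S2O3^2-) = 0.02463 × 0.2488 = 6.128 × 10^-3 mol
n(I2) = n(S2O3^2-)/2 = 3.064 × 10^-3 mol
From the 2:5 ratio, n(MnO4^-) in the aliquot = 2/5 × 3.064 × 10^-3 = 1.226 × 10^-3 mol
[MnO4^-] = 1.226 × 10^-3 / 0.02009 = 0.06100 mol/L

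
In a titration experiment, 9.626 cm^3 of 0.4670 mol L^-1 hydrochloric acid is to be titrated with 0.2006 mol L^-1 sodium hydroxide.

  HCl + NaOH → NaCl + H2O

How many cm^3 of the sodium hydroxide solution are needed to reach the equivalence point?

22.41 mL

n(HCl) = 0.009626 L × 0.4670 mol/L = 4.495 × 10^-3 mol
n(NaOH) = 4.495 × 10^-3 mol (1:1 stoichiometry)
V(NaOH) = 4.495 × 10^-3 mol / 0.2006 mol/L = 0.02241 L = 22.41 mL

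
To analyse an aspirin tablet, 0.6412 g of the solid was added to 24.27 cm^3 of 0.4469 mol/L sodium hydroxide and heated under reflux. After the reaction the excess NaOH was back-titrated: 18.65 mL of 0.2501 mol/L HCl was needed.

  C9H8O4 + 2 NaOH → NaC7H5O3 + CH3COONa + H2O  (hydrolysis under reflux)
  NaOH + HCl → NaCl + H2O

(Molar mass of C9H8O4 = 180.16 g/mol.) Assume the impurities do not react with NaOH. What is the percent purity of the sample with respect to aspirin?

n(NaOH) added = 0.02427 × 0.4469 = 0.01085 mol
n(HCl) used in back-titration = 0.01865 × 0.2501 = 4.664 × 10^-3 mol
n(NaOH) left over = 4.664 × 10^-3 mol (1:1 ratio)
n(NaOH) consumed by analyte = 0.01085 − 4.664 × 10^-3 = 6.182 × 10^-3 mol
From the 1:2 ratio, n(C9H8O4) = 1/2 × 6.182 × 10^-3 = 3.091 × 10^-3 mol
mass of C9H8O4 = 3.091 × 10^-3 × 180.16 = 0.5569 g
% C9H8O4 = 0.5569 / 0.6412 × 100 = 86.85 %

86.85 %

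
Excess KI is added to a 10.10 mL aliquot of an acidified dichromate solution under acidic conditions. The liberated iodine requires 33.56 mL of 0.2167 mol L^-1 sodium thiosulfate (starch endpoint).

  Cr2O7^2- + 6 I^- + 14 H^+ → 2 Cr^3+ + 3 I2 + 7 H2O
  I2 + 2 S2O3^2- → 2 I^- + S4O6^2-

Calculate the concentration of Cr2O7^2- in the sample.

n(S2O3^2-) = 0.03356 × 0.2167 = 7.272 × 10^-3 mol
n(I2) = n(S2O3^2-)/2 = 3.636 × 10^-3 mol
From the 1:3 ratio, n(Cr2O7^2-) in the aliquot = 1/3 × 3.636 × 10^-3 = 1.212 × 10^-3 mol
[Cr2O7^2-] = 1.212 × 10^-3 / 0.01010 = 0.1200 mol/L

0.1200 mol/L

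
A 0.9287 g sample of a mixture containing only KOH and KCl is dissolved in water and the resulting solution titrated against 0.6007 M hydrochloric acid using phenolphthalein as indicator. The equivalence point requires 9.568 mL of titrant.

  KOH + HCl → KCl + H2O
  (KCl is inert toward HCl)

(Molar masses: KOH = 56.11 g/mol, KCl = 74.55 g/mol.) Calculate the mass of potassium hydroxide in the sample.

0.3225 g

n(HCl) = 0.009568 × 0.6007 = 5.747 × 10^-3 mol
Let x = n(KOH), y = n(KCl).
Titrant: 1x = 5.747 × 10^-3;  mass: 56.11x + 74.55y = 0.9287
Solving, x = 5.747 × 10^-3 mol, y = 8.132 × 10^-3 mol
mass of KOH = 5.747 × 10^-3 × 56.11 = 0.3225 g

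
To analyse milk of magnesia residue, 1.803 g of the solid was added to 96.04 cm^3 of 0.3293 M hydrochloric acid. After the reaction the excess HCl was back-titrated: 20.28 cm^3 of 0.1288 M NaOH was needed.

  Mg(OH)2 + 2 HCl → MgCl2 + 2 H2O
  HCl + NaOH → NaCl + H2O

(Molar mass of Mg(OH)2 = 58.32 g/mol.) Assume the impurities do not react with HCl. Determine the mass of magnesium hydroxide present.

0.8460 g

n(HCl) added = 0.09604 × 0.3293 = 0.03163 mol
n(NaOH) used in back-titration = 0.02028 × 0.1288 = 2.612 × 10^-3 mol
n(HCl) left over = 2.612 × 10^-3 mol (1:1 ratio)
n(HCl) consumed by analyte = 0.03163 − 2.612 × 10^-3 = 0.02901 mol
From the 1:2 ratio, n(Mg(OH)2) = 1/2 × 0.02901 = 0.01451 mol
mass of Mg(OH)2 = 0.01451 × 58.32 = 0.8460 g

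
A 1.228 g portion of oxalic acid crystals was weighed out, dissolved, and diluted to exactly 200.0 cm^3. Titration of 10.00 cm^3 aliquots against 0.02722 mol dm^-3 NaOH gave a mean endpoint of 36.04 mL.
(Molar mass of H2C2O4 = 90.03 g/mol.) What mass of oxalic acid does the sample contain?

H2C2O4 + 2 NaOH → Na2C2O4 + 2 H2O
n(NaOH) per titration = 0.03604 × 0.02722 = 9.810 × 10^-4 mol
From the 1:2 ratio, n(H2C2O4) in each aliquot = 1/2 × 9.810 × 10^-4 = 4.905 × 10^-4 mol
n(H2C2O4) in the whole flask = 4.905 × 10^-4 × 200.0/10.00 = 9.810 × 10^-3 mol
mass of H2C2O4 = 9.810 × 10^-3 × 90.03 = 0.8832 g

0.8832 g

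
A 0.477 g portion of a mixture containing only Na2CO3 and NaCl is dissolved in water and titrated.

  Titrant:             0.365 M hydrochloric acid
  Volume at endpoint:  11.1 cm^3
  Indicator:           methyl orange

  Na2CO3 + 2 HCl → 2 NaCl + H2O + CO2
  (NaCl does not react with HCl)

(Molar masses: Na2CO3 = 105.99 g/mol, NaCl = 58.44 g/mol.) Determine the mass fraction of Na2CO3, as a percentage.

n(HCl) = 0.0111 × 0.365 = 4.05 × 10^-3 mol
Let x = n(Na2CO3), y = n(NaCl).
Titrant: 2x = 4.05 × 10^-3;  mass: 105.99x + 58.44y = 0.477
Solving, x = 2.03 × 10^-3 mol, y = 4.49 × 10^-3 mol
mass of Na2CO3 = 2.03 × 10^-3 × 105.99 = 0.215 g
% Na2CO3 = 0.215 / 0.477 × 100 = 45.0 %

45.0 %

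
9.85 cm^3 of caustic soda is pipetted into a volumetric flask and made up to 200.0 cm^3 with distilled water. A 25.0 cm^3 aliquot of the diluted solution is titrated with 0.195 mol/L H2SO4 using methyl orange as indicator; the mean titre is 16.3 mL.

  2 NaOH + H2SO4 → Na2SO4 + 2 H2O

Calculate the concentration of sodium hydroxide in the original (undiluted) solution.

5.16 mol/L

n(H2SO4) = 0.0163 × 0.195 = 3.18 × 10^-3 mol
From the 2:1 ratio, n(NaOH) in the aliquot = 2/1 × 3.18 × 10^-3 = 6.36 × 10^-3 mol
[NaOH]_dilute = 6.36 × 10^-3 / 0.0250 = 0.254 mol/L
Dilution factor = 200.0 / 9.85 = 20.30
[NaOH]_stock = 0.254 × 20.30 = 5.16 mol/L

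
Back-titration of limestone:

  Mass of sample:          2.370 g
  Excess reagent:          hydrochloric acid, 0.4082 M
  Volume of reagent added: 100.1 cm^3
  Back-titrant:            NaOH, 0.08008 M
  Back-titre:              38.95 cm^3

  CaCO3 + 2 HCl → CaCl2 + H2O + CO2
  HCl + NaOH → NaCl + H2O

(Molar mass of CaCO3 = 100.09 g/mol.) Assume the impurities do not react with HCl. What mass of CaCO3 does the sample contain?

n(HCl) added = 0.1001 × 0.4082 = 0.04086 mol
n(NaOH) used in back-titration = 0.03895 × 0.08008 = 3.119 × 10^-3 mol
n(HCl) left over = 3.119 × 10^-3 mol (1:1 ratio)
n(HCl) consumed by analyte = 0.04086 − 3.119 × 10^-3 = 0.03774 mol
From the 1:2 ratio, n(CaCO3) = 1/2 × 0.03774 = 0.01887 mol
mass of CaCO3 = 0.01887 × 100.09 = 1.889 g

1.889 g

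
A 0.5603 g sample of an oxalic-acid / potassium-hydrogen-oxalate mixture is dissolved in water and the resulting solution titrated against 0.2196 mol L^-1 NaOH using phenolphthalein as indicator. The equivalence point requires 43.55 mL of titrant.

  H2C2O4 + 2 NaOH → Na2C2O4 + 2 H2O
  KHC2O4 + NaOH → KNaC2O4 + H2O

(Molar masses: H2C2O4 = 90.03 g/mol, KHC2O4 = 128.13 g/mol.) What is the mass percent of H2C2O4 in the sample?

n(NaOH) = 0.04355 × 0.2196 = 9.564 × 10^-3 mol
Let x = n(H2C2O4), y = n(KHC2O4).
Titrant: 2x + 1y = 9.564 × 10^-3;  mass: 90.03x + 128.13y = 0.5603
Solving, x = 4.001 × 10^-3 mol, y = 1.562 × 10^-3 mol
mass of H2C2O4 = 4.001 × 10^-3 × 90.03 = 0.3602 g
% H2C2O4 = 0.3602 / 0.5603 × 100 = 64.29 %

64.29 %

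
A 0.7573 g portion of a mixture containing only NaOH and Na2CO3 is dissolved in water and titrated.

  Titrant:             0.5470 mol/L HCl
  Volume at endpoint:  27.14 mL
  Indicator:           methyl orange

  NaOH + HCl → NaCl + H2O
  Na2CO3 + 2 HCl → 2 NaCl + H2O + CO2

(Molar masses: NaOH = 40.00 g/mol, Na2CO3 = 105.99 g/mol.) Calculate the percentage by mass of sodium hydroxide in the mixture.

11.97 %

n(HCl) = 0.02714 × 0.5470 = 0.01485 mol
Let x = n(NaOH), y = n(Na2CO3).
Titrant: 1x + 2y = 0.01485;  mass: 40.00x + 105.99y = 0.7573
Solving, x = 2.266 × 10^-3 mol, y = 6.290 × 10^-3 mol
mass of NaOH = 2.266 × 10^-3 × 40.00 = 0.09062 g
% NaOH = 0.09062 / 0.7573 × 100 = 11.97 %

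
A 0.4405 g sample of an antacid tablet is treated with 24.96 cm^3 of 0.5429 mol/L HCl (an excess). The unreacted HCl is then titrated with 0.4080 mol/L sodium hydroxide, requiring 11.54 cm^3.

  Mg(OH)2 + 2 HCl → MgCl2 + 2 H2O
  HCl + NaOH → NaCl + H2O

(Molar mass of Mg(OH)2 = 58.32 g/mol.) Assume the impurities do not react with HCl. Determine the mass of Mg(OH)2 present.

n(HCl) added = 0.02496 × 0.5429 = 0.01355 mol
n(NaOH) used in back-titration = 0.01154 × 0.4080 = 4.708 × 10^-3 mol
n(HCl) left over = 4.708 × 10^-3 mol (1:1 ratio)
n(HCl) consumed by analyte = 0.01355 − 4.708 × 10^-3 = 8.842 × 10^-3 mol
From the 1:2 ratio, n(Mg(OH)2) = 1/2 × 8.842 × 10^-3 = 4.421 × 10^-3 mol
mass of Mg(OH)2 = 4.421 × 10^-3 × 58.32 = 0.2578 g

0.2578 g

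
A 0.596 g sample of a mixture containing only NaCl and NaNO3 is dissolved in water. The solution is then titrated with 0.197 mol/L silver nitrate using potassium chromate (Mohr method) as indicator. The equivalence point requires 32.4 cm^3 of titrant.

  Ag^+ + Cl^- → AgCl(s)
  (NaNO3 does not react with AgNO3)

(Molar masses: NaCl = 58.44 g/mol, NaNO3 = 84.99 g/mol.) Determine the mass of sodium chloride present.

0.373 g

n(AgNO3) = 0.0324 × 0.197 = 6.38 × 10^-3 mol
Let x = n(NaCl), y = n(NaNO3).
Titrant: 1x = 6.38 × 10^-3;  mass: 58.44x + 84.99y = 0.596
Solving, x = 6.38 × 10^-3 mol, y = 2.62 × 10^-3 mol
mass of NaCl = 6.38 × 10^-3 × 58.44 = 0.373 g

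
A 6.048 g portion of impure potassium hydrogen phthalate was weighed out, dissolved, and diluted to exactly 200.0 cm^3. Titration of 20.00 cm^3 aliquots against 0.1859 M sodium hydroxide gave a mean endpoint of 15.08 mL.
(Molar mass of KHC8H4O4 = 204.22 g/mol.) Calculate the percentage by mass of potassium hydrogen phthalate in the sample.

KHC8H4O4 + NaOH → KNaC8H4O4 + H2O
n(NaOH) per titration = 0.01508 × 0.1859 = 2.803 × 10^-3 mol
n(KHC8H4O4) in each aliquot = 2.803 × 10^-3 mol (1:1 ratio)
n(KHC8H4O4) in the whole flask = 2.803 × 10^-3 × 200.0/20.00 = 0.02803 mol
mass of KHC8H4O4 = 0.02803 × 204.22 = 5.725 g
% KHC8H4O4 = 5.725 / 6.048 × 100 = 94.66 %

94.66 %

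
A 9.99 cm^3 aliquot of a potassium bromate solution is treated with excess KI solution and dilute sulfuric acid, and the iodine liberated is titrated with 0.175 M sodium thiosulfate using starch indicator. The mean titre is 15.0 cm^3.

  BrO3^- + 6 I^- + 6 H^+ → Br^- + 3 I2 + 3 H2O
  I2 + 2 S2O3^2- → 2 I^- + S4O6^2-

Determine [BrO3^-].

0.0438 M

n(S2O3^2-) = 0.0150 × 0.175 = 2.62 × 10^-3 mol
n(I2) = n(S2O3^2-)/2 = 1.31 × 10^-3 mol
From the 1:3 ratio, n(BrO3^-) in the aliquot = 1/3 × 1.31 × 10^-3 = 4.38 × 10^-4 mol
[BrO3^-] = 4.38 × 10^-4 / 0.00999 = 0.0438 mol/L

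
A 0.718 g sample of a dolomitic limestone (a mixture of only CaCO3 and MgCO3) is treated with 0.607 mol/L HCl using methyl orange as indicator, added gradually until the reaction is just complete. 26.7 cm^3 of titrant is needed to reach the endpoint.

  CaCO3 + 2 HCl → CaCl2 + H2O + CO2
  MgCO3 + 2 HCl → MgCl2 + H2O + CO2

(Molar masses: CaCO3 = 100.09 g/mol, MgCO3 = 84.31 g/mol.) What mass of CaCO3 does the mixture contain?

n(HCl) = 0.0267 × 0.607 = 0.0162 mol
Let x = n(CaCO3), y = n(MgCO3).
Titrant: 2x + 2y = 0.0162;  mass: 100.09x + 84.31y = 0.718
Solving, x = 2.21 × 10^-3 mol, y = 5.90 × 10^-3 mol
mass of CaCO3 = 2.21 × 10^-3 × 100.09 = 0.221 g

0.221 g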